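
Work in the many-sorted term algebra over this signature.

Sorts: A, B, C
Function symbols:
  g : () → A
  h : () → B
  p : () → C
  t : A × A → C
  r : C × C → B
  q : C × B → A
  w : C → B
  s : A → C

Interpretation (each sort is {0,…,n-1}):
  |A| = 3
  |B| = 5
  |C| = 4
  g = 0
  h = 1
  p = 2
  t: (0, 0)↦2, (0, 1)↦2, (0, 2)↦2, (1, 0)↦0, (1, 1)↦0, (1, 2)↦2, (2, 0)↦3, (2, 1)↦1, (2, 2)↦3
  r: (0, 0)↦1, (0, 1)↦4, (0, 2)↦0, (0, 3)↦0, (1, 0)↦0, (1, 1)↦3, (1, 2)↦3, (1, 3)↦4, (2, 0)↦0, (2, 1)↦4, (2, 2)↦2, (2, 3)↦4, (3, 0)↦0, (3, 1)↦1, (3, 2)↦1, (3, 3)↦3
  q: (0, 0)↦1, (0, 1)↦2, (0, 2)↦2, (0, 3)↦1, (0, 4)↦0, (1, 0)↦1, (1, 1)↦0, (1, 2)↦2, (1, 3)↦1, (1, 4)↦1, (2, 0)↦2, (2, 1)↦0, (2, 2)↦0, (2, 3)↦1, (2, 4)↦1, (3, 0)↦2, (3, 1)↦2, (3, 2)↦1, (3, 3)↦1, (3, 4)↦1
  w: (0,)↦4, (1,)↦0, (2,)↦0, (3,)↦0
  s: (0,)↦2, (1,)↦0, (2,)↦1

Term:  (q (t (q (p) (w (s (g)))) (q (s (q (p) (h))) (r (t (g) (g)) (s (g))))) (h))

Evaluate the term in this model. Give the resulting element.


value = 2

  p = 2
  g = 0
  (s (g)) = s(0,) = 2
  (w (s (g))) = w(2,) = 0
  (q (p) (w (s (g)))) = q(2, 0) = 2
  p = 2
  h = 1
  (q (p) (h)) = q(2, 1) = 0
  (s (q (p) (h))) = s(0,) = 2
  g = 0
  g = 0
  (t (g) (g)) = t(0, 0) = 2
  g = 0
  (s (g)) = s(0,) = 2
  (r (t (g) (g)) (s (g))) = r(2, 2) = 2
  (q (s (q (p) (h))) (r (t (g) (g)) (s (g)))) = q(2, 2) = 0
  (t (q (p) (w (s (g)))) (q (s (q (p) (h))) (r (t (g) (g)) (s (g))))) = t(2, 0) = 3
  h = 1
  (q (t (q (p) (w (s (g)))) (q (s (q (p) (h))) (r (t (g) (g)) (s (g))))) (h)) = q(3, 1) = 2


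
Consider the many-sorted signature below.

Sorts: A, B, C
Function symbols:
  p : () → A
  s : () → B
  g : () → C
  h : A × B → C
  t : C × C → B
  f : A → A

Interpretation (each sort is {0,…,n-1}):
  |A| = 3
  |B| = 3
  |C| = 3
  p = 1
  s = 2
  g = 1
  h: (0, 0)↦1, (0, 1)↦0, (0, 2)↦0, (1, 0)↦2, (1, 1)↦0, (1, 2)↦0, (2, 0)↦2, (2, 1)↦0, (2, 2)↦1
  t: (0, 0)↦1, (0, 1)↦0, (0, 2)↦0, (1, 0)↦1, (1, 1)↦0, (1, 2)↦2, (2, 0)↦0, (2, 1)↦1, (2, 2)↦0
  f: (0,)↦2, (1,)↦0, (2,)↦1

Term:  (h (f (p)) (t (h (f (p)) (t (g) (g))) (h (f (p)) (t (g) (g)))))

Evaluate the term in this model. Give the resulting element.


value = 1

  p = 1
  (f (p)) = f(1,) = 0
  p = 1
  (f (p)) = f(1,) = 0
  g = 1
  g = 1
  (t (g) (g)) = t(1, 1) = 0
  (h (f (p)) (t (g) (g))) = h(0, 0) = 1
  p = 1
  (f (p)) = f(1,) = 0
  g = 1
  g = 1
  (t (g) (g)) = t(1, 1) = 0
  (h (f (p)) (t (g) (g))) = h(0, 0) = 1
  (t (h (f (p)) (t (g) (g))) (h (f (p)) (t (g) (g)))) = t(1, 1) = 0
  (h (f (p)) (t (h (f (p)) (t (g) (g))) (h (f (p)) (t (g) (g))))) = h(0, 0) = 1


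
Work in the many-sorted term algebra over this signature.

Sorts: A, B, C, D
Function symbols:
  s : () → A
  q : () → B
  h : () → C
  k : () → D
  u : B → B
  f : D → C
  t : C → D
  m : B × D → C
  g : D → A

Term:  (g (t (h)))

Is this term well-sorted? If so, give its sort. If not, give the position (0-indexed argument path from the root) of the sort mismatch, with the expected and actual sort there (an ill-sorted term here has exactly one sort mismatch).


well-sorted; sort = A

    (h) : C
  (t (h)) : D
(g (t (h))) : A


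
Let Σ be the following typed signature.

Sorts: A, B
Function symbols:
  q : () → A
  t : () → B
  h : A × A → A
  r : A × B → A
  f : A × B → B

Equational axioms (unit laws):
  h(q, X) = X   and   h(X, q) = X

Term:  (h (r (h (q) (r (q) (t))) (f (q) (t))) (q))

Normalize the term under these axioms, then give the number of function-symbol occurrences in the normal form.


size = 7

1. (h (r (h (q) (r (q) (t))) (f (q) (t))) (q))  →  (r (h (q) (r (q) (t))) (f (q) (t)))
2. (r (h (q) (r (q) (t))) (f (q) (t)))  →  (r (r (q) (t)) (f (q) (t)))
normal form: (r (r (q) (t)) (f (q) (t)))


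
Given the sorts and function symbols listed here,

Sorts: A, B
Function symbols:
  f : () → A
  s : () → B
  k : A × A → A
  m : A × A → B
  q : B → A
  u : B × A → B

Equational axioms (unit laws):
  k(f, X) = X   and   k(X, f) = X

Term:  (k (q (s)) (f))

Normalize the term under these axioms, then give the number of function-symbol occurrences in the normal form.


1. (k (q (s)) (f))  →  (q (s))
normal form: (q (s))

size = 2


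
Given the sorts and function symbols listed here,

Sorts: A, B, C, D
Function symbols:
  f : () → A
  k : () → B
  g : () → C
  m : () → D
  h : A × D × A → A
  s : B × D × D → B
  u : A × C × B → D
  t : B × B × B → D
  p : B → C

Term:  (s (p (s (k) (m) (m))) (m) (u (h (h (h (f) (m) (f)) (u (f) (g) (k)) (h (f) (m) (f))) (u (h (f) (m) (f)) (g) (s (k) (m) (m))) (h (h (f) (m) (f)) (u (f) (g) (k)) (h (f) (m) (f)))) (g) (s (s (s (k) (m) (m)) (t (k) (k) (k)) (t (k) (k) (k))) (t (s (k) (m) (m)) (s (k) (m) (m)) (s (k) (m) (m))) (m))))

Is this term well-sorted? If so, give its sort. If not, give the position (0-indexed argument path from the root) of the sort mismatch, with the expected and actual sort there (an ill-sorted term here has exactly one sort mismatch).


      (k) : B
      (m) : D
      (m) : D
    (s (k) (m) (m)) : B
  (p (s (k) (m) (m))) : C
  (m) : D
          (f) : A
          (m) : D
          (f) : A
        (h (f) (m) (f)) : A
          (f) : A
          (g) : C
          (k) : B
        (u (f) (g) (k)) : D
          (f) : A
          (m) : D
          (f) : A
        (h (f) (m) (f)) : A
      (h (h (f) (m) (f)) (u (f) (g) (k)) (h (f) (m) (f))) : A
          (f) : A
          (m) : D
          (f) : A
        (h (f) (m) (f)) : A
        (g) : C
          (k) : B
          (m) : D
          (m) : D
        (s (k) (m) (m)) : B
      (u (h (f) (m) (f)) (g) (s (k) (m) (m))) : D
          (f) : A
          (m) : D
          (f) : A
        (h (f) (m) (f)) : A
          (f) : A
          (g) : C
          (k) : B
        (u (f) (g) (k)) : D
          (f) : A
          (m) : D
          (f) : A
        (h (f) (m) (f)) : A
      (h (h (f) (m) (f)) (u (f) (g) (k)) (h (f) (m) (f))) : A
    (h (h (h (f) (m) (f)) (u (f) (g) (k)) (h (f) (m) (f))) (u (h (f) (m) (f)) (g) (s (k) (m) (m))) (h (h (f) (m) (f)) (u (f) (g) (k)) (h (f) (m) (f)))) : A
    (g) : C
          (k) : B
          (m) : D
          (m) : D
        (s (k) (m) (m)) : B
          (k) : B
          (k) : B
          (k) : B
        (t (k) (k) (k)) : D
          (k) : B
          (k) : B
          (k) : B
        (t (k) (k) (k)) : D
      (s (s (k) (m) (m)) (t (k) (k) (k)) (t (k) (k) (k))) : B
          (k) : B
          (m) : D
          (m) : D
        (s (k) (m) (m)) : B
          (k) : B
          (m) : D
          (m) : D
        (s (k) (m) (m)) : B
          (k) : B
          (m) : D
          (m) : D
        (s (k) (m) (m)) : B
      (t (s (k) (m) (m)) (s (k) (m) (m)) (s (k) (m) (m))) : D
      (m) : D
    (s (s (s (k) (m) (m)) (t (k) (k) (k)) (t (k) (k) (k))) (t (s (k) (m) (m)) (s (k) (m) (m)) (s (k) (m) (m))) (m)) : B
  (u (h (h (h (f) (m) (f)) (u (f) (g) (k)) (h (f) (m) (f))) (u (h (f) (m) (f)) (g) (s (k) (m) (m))) (h (h (f) (m) (f)) (u (f) (g) (k)) (h (f) (m) (f)))) (g) (s (s (s (k) (m) (m)) (t (k) (k) (k)) (t (k) (k) (k))) (t (s (k) (m) (m)) (s (k) (m) (m)) (s (k) (m) (m))) (m))) : D
(s (p (s (k) (m) (m))) (m) (u (h (h (h (f) (m) (f)) (u (f) (g) (k)) (h (f) (m) (f))) (u (h (f) (m) (f)) (g) (s (k) (m) (m))) (h (h (f) (m) (f)) (u (f) (g) (k)) (h (f) (m) (f)))) (g) (s (s (s (k) (m) (m)) (t (k) (k) (k)) (t (k) (k) (k))) (t (s (k) (m) (m)) (s (k) (m) (m)) (s (k) (m) (m))) (m)))) : ✗ arg 0 at [0] has sort C, expected B

ill-sorted at position [0]: expected B, got C


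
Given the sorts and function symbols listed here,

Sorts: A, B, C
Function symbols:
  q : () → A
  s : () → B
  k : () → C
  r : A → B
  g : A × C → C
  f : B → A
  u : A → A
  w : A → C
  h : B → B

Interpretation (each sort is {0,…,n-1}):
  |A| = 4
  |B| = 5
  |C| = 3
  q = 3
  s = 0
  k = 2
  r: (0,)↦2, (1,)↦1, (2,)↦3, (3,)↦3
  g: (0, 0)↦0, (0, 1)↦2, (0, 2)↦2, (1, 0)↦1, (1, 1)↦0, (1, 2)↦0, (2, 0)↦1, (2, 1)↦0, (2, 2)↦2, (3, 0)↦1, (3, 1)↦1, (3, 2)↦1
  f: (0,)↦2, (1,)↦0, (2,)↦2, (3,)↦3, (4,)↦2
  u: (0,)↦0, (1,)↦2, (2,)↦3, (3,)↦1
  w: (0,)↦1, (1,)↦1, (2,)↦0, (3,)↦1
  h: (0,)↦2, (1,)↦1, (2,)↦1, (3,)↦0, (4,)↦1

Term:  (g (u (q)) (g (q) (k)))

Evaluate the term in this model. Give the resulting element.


  q = 3
  (u (q)) = u(3,) = 1
  q = 3
  k = 2
  (g (q) (k)) = g(3, 2) = 1
  (g (u (q)) (g (q) (k))) = g(1, 1) = 0

value = 0


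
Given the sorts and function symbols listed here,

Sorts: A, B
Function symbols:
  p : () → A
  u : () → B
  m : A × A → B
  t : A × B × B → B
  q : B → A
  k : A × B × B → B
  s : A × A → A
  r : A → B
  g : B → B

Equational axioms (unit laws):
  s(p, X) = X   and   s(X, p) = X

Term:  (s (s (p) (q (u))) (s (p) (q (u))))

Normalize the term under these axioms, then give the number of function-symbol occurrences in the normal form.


size = 5

1. (s (s (p) (q (u))) (s (p) (q (u))))  →  (s (q (u)) (s (p) (q (u))))
2. (s (q (u)) (s (p) (q (u))))  →  (s (q (u)) (q (u)))
normal form: (s (q (u)) (q (u)))


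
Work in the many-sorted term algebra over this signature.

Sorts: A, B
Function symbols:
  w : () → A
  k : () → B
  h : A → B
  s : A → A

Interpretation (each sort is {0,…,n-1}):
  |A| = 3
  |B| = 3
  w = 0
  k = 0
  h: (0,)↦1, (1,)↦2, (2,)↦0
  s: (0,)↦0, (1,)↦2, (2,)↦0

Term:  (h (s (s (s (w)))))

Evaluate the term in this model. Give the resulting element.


  w = 0
  (s (w)) = s(0,) = 0
  (s (s (w))) = s(0,) = 0
  (s (s (s (w)))) = s(0,) = 0
  (h (s (s (s (w))))) = h(0,) = 1

value = 1


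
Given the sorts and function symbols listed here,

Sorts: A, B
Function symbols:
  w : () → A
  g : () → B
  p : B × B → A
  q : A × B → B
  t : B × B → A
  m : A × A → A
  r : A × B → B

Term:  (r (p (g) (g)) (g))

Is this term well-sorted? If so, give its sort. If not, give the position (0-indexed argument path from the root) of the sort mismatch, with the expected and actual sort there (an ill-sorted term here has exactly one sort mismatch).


    (g) : B
    (g) : B
  (p (g) (g)) : A
  (g) : B
(r (p (g) (g)) (g)) : B

well-sorted; sort = B


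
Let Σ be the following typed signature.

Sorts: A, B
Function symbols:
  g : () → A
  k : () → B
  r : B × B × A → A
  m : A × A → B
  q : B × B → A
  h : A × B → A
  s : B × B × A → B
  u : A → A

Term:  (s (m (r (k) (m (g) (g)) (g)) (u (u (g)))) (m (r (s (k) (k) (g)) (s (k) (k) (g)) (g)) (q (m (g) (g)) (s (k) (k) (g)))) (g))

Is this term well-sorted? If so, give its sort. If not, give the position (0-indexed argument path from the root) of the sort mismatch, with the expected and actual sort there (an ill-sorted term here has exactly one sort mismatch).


      (k) : B
        (g) : A
        (g) : A
      (m (g) (g)) : B
      (g) : A
    (r (k) (m (g) (g)) (g)) : A
        (g) : A
      (u (g)) : A
    (u (u (g))) : A
  (m (r (k) (m (g) (g)) (g)) (u (u (g)))) : B
        (k) : B
        (k) : B
        (g) : A
      (s (k) (k) (g)) : B
        (k) : B
        (k) : B
        (g) : A
      (s (k) (k) (g)) : B
      (g) : A
    (r (s (k) (k) (g)) (s (k) (k) (g)) (g)) : A
        (g) : A
        (g) : A
      (m (g) (g)) : B
        (k) : B
        (k) : B
        (g) : A
      (s (k) (k) (g)) : B
    (q (m (g) (g)) (s (k) (k) (g))) : A
  (m (r (s (k) (k) (g)) (s (k) (k) (g)) (g)) (q (m (g) (g)) (s (k) (k) (g)))) : B
  (g) : A
(s (m (r (k) (m (g) (g)) (g)) (u (u (g)))) (m (r (s (k) (k) (g)) (s (k) (k) (g)) (g)) (q (m (g) (g)) (s (k) (k) (g)))) (g)) : B

well-sorted; sort = B


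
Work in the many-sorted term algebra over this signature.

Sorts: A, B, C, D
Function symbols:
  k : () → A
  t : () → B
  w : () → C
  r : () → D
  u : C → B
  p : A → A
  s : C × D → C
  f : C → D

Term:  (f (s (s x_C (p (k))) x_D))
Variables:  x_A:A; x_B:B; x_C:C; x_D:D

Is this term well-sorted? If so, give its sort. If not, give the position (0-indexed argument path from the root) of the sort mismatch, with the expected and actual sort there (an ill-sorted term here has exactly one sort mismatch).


      x_C : C
        (k) : A
      (p (k)) : A
    (s x_C (p (k))) : ✗ arg 1 at [0, 0, 1] has sort A, expected D
    x_D : D

ill-sorted at position [0, 0, 1]: expected D, got A


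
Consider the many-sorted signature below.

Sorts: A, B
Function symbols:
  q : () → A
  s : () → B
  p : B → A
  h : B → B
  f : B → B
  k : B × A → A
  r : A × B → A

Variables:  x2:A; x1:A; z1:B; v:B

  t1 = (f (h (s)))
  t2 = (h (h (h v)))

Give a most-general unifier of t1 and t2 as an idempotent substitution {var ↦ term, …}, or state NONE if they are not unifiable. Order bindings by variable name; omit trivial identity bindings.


NONE (not unifiable)

head clash or occurs-check failure — not unifiable


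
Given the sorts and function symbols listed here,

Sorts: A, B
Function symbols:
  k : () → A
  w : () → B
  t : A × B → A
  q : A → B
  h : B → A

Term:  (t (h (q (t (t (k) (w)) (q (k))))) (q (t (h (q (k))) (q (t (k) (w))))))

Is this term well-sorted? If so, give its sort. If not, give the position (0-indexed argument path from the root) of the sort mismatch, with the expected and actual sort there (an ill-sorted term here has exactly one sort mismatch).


          (k) : A
          (w) : B
        (t (k) (w)) : A
          (k) : A
        (q (k)) : B
      (t (t (k) (w)) (q (k))) : A
    (q (t (t (k) (w)) (q (k)))) : B
  (h (q (t (t (k) (w)) (q (k))))) : A
          (k) : A
        (q (k)) : B
      (h (q (k))) : A
          (k) : A
          (w) : B
        (t (k) (w)) : A
      (q (t (k) (w))) : B
    (t (h (q (k))) (q (t (k) (w)))) : A
  (q (t (h (q (k))) (q (t (k) (w))))) : B
(t (h (q (t (t (k) (w)) (q (k))))) (q (t (h (q (k))) (q (t (k) (w)))))) : A

well-sorted; sort = A


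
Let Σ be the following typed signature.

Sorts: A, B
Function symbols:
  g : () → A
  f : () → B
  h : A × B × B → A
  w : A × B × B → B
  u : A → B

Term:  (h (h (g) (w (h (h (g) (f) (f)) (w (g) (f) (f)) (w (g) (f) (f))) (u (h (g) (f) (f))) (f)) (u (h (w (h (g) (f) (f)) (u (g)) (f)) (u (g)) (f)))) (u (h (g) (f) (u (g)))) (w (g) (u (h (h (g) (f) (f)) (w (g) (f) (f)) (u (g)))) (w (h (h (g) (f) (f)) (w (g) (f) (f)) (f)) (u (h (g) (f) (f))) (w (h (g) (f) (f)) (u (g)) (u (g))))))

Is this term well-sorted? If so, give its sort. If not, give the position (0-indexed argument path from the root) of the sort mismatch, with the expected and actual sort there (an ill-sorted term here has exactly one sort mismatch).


ill-sorted at position [0, 2, 0, 0]: expected A, got B

    (g) : A
          (g) : A
          (f) : B
          (f) : B
        (h (g) (f) (f)) : A
          (g) : A
          (f) : B
          (f) : B
        (w (g) (f) (f)) : B
          (g) : A
          (f) : B
          (f) : B
        (w (g) (f) (f)) : B
      (h (h (g) (f) (f)) (w (g) (f) (f)) (w (g) (f) (f))) : A
          (g) : A
          (f) : B
          (f) : B
        (h (g) (f) (f)) : A
      (u (h (g) (f) (f))) : B
      (f) : B
    (w (h (h (g) (f) (f)) (w (g) (f) (f)) (w (g) (f) (f))) (u (h (g) (f) (f))) (f)) : B
            (g) : A
            (f) : B
            (f) : B
          (h (g) (f) (f)) : A
            (g) : A
          (u (g)) : B
          (f) : B
        (w (h (g) (f) (f)) (u (g)) (f)) : B
          (g) : A
        (u (g)) : B
        (f) : B
      (h (w (h (g) (f) (f)) (u (g)) (f)) (u (g)) (f)) : ✗ arg 0 at [0, 2, 0, 0] has sort B, expected A
      (g) : A
      (f) : B
        (g) : A
      (u (g)) : B
    (h (g) (f) (u (g))) : A
  (u (h (g) (f) (u (g)))) : B
    (g) : A
          (g) : A
          (f) : B
          (f) : B
        (h (g) (f) (f)) : A
          (g) : A
          (f) : B
          (f) : B
        (w (g) (f) (f)) : B
          (g) : A
        (u (g)) : B
      (h (h (g) (f) (f)) (w (g) (f) (f)) (u (g))) : A
    (u (h (h (g) (f) (f)) (w (g) (f) (f)) (u (g)))) : B
          (g) : A
          (f) : B
          (f) : B
        (h (g) (f) (f)) : A
          (g) : A
          (f) : B
          (f) : B
        (w (g) (f) (f)) : B
        (f) : B
      (h (h (g) (f) (f)) (w (g) (f) (f)) (f)) : A
          (g) : A
          (f) : B
          (f) : B
        (h (g) (f) (f)) : A
      (u (h (g) (f) (f))) : B
          (g) : A
          (f) : B
          (f) : B
        (h (g) (f) (f)) : A
          (g) : A
        (u (g)) : B
          (g) : A
        (u (g)) : B
      (w (h (g) (f) (f)) (u (g)) (u (g))) : B
    (w (h (h (g) (f) (f)) (w (g) (f) (f)) (f)) (u (h (g) (f) (f))) (w (h (g) (f) (f)) (u (g)) (u (g)))) : B
  (w (g) (u (h (h (g) (f) (f)) (w (g) (f) (f)) (u (g)))) (w (h (h (g) (f) (f)) (w (g) (f) (f)) (f)) (u (h (g) (f) (f))) (w (h (g) (f) (f)) (u (g)) (u (g))))) : B


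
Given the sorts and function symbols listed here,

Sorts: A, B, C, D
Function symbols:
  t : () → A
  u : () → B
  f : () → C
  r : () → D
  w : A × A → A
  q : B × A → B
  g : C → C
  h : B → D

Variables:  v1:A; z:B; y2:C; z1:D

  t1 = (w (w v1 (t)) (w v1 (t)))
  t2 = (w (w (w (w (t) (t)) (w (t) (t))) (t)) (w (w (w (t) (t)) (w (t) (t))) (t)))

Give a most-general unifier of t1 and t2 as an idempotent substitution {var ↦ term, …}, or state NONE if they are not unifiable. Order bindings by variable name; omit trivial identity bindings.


{v1 ↦ (w (w (t) (t)) (w (t) (t)))}


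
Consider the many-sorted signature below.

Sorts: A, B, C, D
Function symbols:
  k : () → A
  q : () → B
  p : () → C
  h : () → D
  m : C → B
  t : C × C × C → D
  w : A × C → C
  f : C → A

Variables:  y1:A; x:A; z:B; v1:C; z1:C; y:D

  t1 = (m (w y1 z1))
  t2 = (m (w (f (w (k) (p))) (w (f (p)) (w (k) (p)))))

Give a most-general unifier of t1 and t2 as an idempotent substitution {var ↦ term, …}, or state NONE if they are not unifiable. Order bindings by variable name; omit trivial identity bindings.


{y1 ↦ (f (w (k) (p))), z1 ↦ (w (f (p)) (w (k) (p)))}


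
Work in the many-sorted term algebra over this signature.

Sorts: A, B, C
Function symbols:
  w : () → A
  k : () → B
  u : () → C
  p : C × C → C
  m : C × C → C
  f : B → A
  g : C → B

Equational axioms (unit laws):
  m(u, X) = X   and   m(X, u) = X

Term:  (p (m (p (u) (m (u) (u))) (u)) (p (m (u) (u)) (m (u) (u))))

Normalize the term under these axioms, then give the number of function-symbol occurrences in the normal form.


size = 7

1. (p (m (p (u) (m (u) (u))) (u)) (p (m (u) (u)) (m (u) (u))))  →  (p (p (u) (m (u) (u))) (p (m (u) (u)) (m (u) (u))))
2. (p (p (u) (m (u) (u))) (p (m (u) (u)) (m (u) (u))))  →  (p (p (u) (u)) (p (m (u) (u)) (m (u) (u))))
3. (p (p (u) (u)) (p (m (u) (u)) (m (u) (u))))  →  (p (p (u) (u)) (p (u) (m (u) (u))))
4. (p (p (u) (u)) (p (u) (m (u) (u))))  →  (p (p (u) (u)) (p (u) (u)))
normal form: (p (p (u) (u)) (p (u) (u)))


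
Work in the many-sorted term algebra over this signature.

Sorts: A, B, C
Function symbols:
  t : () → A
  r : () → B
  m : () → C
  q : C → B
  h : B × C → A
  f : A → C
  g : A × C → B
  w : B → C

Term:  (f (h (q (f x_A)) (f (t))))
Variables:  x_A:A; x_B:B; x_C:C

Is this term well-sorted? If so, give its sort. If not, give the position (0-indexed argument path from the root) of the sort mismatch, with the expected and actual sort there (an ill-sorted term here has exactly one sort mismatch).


well-sorted; sort = C

        x_A : A
      (f x_A) : C
    (q (f x_A)) : B
      (t) : A
    (f (t)) : C
  (h (q (f x_A)) (f (t))) : A
(f (h (q (f x_A)) (f (t)))) : C


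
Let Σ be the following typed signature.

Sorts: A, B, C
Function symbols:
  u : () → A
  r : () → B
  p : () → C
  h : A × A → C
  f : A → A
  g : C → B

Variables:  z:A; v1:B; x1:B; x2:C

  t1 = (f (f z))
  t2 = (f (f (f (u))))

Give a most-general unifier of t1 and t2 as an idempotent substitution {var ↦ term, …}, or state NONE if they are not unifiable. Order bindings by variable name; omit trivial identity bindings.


{z ↦ (f (u))}


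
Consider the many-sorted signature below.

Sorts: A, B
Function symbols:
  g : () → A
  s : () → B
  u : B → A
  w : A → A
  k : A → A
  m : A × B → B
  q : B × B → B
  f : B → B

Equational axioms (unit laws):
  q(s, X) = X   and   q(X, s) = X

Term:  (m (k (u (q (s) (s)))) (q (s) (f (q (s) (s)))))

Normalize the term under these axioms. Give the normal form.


normal form = (m (k (u (s))) (f (s)))

1. (m (k (u (q (s) (s)))) (q (s) (f (q (s) (s)))))  →  (m (k (u (s))) (q (s) (f (q (s) (s)))))
2. (m (k (u (s))) (q (s) (f (q (s) (s)))))  →  (m (k (u (s))) (f (q (s) (s))))
3. (m (k (u (s))) (f (q (s) (s))))  →  (m (k (u (s))) (f (s)))


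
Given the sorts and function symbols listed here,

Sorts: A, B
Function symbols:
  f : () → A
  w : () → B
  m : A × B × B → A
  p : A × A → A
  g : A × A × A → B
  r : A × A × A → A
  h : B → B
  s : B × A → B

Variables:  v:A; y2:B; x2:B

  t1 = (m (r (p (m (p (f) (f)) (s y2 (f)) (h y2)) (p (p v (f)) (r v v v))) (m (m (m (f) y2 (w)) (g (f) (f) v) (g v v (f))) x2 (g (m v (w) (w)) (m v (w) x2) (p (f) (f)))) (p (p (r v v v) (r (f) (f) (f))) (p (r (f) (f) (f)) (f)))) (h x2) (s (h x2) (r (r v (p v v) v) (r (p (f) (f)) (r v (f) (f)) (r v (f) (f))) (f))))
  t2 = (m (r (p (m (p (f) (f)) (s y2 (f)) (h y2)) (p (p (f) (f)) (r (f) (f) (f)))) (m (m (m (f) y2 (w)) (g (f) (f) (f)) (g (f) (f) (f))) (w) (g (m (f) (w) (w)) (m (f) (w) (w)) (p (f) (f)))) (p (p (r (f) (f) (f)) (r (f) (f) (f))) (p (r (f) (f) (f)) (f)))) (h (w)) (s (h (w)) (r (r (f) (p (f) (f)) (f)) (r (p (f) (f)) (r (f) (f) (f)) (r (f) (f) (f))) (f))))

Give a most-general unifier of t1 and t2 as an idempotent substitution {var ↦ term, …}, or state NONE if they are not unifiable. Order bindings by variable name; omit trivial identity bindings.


{v ↦ (f), x2 ↦ (w)}


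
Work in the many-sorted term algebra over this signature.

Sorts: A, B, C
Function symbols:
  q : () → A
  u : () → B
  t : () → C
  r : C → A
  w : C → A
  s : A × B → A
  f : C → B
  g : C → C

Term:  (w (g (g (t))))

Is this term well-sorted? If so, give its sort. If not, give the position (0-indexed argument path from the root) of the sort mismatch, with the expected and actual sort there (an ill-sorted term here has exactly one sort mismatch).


      (t) : C
    (g (t)) : C
  (g (g (t))) : C
(w (g (g (t)))) : A

well-sorted; sort = A


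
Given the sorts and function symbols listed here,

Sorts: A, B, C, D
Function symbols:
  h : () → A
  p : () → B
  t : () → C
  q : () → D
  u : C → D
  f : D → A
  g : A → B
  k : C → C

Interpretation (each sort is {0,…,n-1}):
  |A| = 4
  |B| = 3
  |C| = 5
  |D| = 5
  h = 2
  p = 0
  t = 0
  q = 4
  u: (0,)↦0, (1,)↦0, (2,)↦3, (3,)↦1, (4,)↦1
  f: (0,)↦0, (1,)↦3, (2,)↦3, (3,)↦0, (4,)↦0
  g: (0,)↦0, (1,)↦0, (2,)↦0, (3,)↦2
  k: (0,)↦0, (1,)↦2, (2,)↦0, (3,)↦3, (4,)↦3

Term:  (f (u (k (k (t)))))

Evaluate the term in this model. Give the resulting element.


value = 0

  t = 0
  (k (t)) = k(0,) = 0
  (k (k (t))) = k(0,) = 0
  (u (k (k (t)))) = u(0,) = 0
  (f (u (k (k (t))))) = f(0,) = 0


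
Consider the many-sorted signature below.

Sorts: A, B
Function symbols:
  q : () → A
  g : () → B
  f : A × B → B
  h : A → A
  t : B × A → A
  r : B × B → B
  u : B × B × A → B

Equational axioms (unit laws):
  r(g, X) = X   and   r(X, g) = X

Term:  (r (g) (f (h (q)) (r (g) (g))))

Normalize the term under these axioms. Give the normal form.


normal form = (f (h (q)) (g))

1. (r (g) (f (h (q)) (r (g) (g))))  →  (f (h (q)) (r (g) (g)))
2. (f (h (q)) (r (g) (g)))  →  (f (h (q)) (g))


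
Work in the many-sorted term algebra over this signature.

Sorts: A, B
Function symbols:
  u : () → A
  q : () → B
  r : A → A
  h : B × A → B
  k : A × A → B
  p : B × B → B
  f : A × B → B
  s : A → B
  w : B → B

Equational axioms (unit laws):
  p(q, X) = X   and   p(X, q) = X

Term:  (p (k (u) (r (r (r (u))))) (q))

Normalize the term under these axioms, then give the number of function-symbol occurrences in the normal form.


1. (p (k (u) (r (r (r (u))))) (q))  →  (k (u) (r (r (r (u)))))
normal form: (k (u) (r (r (r (u)))))

size = 6


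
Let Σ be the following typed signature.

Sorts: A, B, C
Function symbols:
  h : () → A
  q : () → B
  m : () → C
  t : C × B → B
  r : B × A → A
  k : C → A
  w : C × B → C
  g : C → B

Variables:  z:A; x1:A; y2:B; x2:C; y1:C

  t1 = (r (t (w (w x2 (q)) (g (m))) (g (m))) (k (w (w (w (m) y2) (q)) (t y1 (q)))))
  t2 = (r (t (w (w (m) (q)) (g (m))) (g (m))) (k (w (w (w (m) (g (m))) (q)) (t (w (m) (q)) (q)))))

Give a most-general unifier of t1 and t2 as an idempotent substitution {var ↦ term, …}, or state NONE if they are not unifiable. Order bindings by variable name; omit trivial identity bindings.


{x2 ↦ (m), y1 ↦ (w (m) (q)), y2 ↦ (g (m))}


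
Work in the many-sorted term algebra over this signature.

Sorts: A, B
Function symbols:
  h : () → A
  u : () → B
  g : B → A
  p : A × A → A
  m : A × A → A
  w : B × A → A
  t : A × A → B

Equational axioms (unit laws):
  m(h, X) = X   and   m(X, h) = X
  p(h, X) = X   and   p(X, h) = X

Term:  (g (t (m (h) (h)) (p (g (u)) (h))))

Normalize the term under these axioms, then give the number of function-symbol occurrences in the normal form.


size = 5

1. (g (t (m (h) (h)) (p (g (u)) (h))))  →  (g (t (h) (p (g (u)) (h))))
2. (g (t (h) (p (g (u)) (h))))  →  (g (t (h) (g (u))))
normal form: (g (t (h) (g (u))))


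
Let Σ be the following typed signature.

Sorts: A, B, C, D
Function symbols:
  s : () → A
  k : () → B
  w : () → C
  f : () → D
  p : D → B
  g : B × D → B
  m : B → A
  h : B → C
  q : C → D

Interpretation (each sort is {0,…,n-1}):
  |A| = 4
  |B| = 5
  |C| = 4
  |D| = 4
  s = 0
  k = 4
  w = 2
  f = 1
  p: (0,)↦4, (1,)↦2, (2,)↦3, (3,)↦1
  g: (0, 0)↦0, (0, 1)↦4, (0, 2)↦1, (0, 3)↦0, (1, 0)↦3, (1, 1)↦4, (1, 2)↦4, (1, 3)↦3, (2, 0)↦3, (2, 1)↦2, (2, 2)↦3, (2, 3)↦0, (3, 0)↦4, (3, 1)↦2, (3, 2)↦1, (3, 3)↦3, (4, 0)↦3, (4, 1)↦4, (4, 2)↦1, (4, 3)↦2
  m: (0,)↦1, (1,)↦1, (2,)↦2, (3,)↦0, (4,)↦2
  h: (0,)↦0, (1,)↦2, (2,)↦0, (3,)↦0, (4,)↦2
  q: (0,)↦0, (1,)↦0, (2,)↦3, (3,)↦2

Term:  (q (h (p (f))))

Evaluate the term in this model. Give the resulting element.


  f = 1
  (p (f)) = p(1,) = 2
  (h (p (f))) = h(2,) = 0
  (q (h (p (f)))) = q(0,) = 0

value = 0


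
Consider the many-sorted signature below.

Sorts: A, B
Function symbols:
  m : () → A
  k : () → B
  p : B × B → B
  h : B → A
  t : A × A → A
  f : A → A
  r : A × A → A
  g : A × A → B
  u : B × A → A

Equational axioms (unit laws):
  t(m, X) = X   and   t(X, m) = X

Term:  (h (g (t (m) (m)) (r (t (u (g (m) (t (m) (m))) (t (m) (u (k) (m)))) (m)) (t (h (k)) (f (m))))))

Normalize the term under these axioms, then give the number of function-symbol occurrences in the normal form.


1. (h (g (t (m) (m)) (r (t (u (g (m) (t (m) (m))) (t (m) (u (k) (m)))) (m)) (t (h (k)) (f (m))))))  →  (h (g (m) (r (t (u (g (m) (t (m) (m))) (t (m) (u (k) (m)))) (m)) (t (h (k)) (f (m))))))
2. (h (g (m) (r (t (u (g (m) (t (m) (m))) (t (m) (u (k) (m)))) (m)) (t (h (k)) (f (m))))))  →  (h (g (m) (r (u (g (m) (t (m) (m))) (t (m) (u (k) (m)))) (t (h (k)) (f (m))))))
3. (h (g (m) (r (u (g (m) (t (m) (m))) (t (m) (u (k) (m)))) (t (h (k)) (f (m))))))  →  (h (g (m) (r (u (g (m) (m)) (t (m) (u (k) (m)))) (t (h (k)) (f (m))))))
4. (h (g (m) (r (u (g (m) (m)) (t (m) (u (k) (m)))) (t (h (k)) (f (m))))))  →  (h (g (m) (r (u (g (m) (m)) (u (k) (m))) (t (h (k)) (f (m))))))
normal form: (h (g (m) (r (u (g (m) (m)) (u (k) (m))) (t (h (k)) (f (m))))))

size = 16


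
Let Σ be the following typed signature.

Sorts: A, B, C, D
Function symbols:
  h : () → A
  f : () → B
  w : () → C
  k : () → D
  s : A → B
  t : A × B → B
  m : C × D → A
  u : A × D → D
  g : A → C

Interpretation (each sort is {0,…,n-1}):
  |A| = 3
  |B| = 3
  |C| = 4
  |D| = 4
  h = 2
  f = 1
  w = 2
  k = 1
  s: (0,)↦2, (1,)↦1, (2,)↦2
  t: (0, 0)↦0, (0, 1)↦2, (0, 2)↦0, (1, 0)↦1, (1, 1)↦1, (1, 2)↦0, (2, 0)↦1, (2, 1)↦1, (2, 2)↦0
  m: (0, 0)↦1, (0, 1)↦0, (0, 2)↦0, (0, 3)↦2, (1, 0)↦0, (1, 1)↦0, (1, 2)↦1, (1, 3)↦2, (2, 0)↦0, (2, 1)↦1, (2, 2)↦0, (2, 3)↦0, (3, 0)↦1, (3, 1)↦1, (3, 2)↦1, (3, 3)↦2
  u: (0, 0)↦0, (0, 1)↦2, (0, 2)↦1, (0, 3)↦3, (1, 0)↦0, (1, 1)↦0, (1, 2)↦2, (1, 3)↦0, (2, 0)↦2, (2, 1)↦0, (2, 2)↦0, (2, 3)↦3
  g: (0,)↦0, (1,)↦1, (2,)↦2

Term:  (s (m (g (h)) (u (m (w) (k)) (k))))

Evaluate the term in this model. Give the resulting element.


value = 2

  h = 2
  (g (h)) = g(2,) = 2
  w = 2
  k = 1
  (m (w) (k)) = m(2, 1) = 1
  k = 1
  (u (m (w) (k)) (k)) = u(1, 1) = 0
  (m (g (h)) (u (m (w) (k)) (k))) = m(2, 0) = 0
  (s (m (g (h)) (u (m (w) (k)) (k)))) = s(0,) = 2


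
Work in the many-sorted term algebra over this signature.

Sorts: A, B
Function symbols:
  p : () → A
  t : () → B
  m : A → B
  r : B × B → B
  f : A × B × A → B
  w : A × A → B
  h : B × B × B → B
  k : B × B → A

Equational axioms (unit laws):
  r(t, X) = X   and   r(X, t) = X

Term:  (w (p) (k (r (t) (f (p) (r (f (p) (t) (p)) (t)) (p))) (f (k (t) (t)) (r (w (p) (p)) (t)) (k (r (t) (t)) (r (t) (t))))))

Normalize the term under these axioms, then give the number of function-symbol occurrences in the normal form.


size = 20

1. (w (p) (k (r (t) (f (p) (r (f (p) (t) (p)) (t)) (p))) (f (k (t) (t)) (r (w (p) (p)) (t)) (k (r (t) (t)) (r (t) (t))))))  →  (w (p) (k (f (p) (r (f (p) (t) (p)) (t)) (p)) (f (k (t) (t)) (r (w (p) (p)) (t)) (k (r (t) (t)) (r (t) (t))))))
2. (w (p) (k (f (p) (r (f (p) (t) (p)) (t)) (p)) (f (k (t) (t)) (r (w (p) (p)) (t)) (k (r (t) (t)) (r (t) (t))))))  →  (w (p) (k (f (p) (f (p) (t) (p)) (p)) (f (k (t) (t)) (r (w (p) (p)) (t)) (k (r (t) (t)) (r (t) (t))))))
3. (w (p) (k (f (p) (f (p) (t) (p)) (p)) (f (k (t) (t)) (r (w (p) (p)) (t)) (k (r (t) (t)) (r (t) (t))))))  →  (w (p) (k (f (p) (f (p) (t) (p)) (p)) (f (k (t) (t)) (w (p) (p)) (k (r (t) (t)) (r (t) (t))))))
4. (w (p) (k (f (p) (f (p) (t) (p)) (p)) (f (k (t) (t)) (w (p) (p)) (k (r (t) (t)) (r (t) (t))))))  →  (w (p) (k (f (p) (f (p) (t) (p)) (p)) (f (k (t) (t)) (w (p) (p)) (k (t) (r (t) (t))))))
5. (w (p) (k (f (p) (f (p) (t) (p)) (p)) (f (k (t) (t)) (w (p) (p)) (k (t) (r (t) (t))))))  →  (w (p) (k (f (p) (f (p) (t) (p)) (p)) (f (k (t) (t)) (w (p) (p)) (k (t) (t)))))
normal form: (w (p) (k (f (p) (f (p) (t) (p)) (p)) (f (k (t) (t)) (w (p) (p)) (k (t) (t)))))


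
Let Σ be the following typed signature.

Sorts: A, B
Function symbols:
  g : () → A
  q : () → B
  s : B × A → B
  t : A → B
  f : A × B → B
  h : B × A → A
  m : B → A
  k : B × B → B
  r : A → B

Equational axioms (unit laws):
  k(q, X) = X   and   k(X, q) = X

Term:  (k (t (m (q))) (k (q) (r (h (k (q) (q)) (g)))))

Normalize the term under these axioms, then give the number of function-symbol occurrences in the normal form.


size = 8

1. (k (t (m (q))) (k (q) (r (h (k (q) (q)) (g)))))  →  (k (t (m (q))) (r (h (k (q) (q)) (g))))
2. (k (t (m (q))) (r (h (k (q) (q)) (g))))  →  (k (t (m (q))) (r (h (q) (g))))
normal form: (k (t (m (q))) (r (h (q) (g))))


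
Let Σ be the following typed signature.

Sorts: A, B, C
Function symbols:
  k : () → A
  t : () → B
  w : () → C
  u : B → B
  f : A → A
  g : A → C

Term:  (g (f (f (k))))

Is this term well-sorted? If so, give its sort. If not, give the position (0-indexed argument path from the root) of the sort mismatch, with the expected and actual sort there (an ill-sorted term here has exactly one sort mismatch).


well-sorted; sort = C

      (k) : A
    (f (k)) : A
  (f (f (k))) : A
(g (f (f (k)))) : C


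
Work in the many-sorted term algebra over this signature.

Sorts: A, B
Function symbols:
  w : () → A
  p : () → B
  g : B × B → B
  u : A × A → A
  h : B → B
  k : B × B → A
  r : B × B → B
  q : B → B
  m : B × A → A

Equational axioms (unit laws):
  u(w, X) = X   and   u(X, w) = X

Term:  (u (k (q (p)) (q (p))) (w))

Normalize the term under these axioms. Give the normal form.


normal form = (k (q (p)) (q (p)))

1. (u (k (q (p)) (q (p))) (w))  →  (k (q (p)) (q (p)))


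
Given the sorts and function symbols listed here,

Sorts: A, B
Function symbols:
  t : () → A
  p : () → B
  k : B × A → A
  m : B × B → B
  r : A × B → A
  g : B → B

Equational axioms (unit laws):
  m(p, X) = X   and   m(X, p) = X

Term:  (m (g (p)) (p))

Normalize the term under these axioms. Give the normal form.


normal form = (g (p))

1. (m (g (p)) (p))  →  (g (p))


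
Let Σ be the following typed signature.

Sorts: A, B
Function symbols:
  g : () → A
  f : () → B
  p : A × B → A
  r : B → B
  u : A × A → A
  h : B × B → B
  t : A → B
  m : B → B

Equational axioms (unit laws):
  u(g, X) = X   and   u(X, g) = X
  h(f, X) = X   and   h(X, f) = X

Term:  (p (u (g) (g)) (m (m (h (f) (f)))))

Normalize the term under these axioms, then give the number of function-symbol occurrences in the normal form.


1. (p (u (g) (g)) (m (m (h (f) (f)))))  →  (p (g) (m (m (h (f) (f)))))
2. (p (g) (m (m (h (f) (f)))))  →  (p (g) (m (m (f))))
normal form: (p (g) (m (m (f))))

size = 5


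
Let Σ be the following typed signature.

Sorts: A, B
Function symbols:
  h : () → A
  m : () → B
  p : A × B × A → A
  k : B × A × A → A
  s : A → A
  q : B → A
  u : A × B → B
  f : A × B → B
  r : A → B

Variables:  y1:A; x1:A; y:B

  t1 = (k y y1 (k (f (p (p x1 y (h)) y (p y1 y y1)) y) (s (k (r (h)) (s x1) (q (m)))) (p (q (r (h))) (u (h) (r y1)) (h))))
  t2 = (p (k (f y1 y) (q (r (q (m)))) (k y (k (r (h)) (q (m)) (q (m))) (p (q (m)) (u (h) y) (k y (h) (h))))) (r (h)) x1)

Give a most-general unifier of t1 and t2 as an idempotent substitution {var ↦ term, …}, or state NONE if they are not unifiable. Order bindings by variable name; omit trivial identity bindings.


NONE (not unifiable)

head clash or occurs-check failure — not unifiable


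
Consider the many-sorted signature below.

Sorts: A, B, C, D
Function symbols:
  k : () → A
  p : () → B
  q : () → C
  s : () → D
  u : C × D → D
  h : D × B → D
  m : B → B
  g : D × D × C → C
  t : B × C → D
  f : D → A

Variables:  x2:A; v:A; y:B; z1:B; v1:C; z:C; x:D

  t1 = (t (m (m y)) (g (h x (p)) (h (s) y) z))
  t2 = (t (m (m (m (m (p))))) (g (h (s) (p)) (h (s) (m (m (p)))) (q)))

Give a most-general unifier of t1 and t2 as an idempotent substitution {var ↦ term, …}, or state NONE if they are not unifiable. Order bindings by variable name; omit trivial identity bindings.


{x ↦ (s), y ↦ (m (m (p))), z ↦ (q)}


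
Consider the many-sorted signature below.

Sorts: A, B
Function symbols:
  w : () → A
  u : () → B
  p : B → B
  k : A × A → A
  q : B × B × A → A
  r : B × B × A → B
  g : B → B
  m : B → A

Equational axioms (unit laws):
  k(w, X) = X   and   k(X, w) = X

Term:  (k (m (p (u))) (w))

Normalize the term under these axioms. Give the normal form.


1. (k (m (p (u))) (w))  →  (m (p (u)))

normal form = (m (p (u)))


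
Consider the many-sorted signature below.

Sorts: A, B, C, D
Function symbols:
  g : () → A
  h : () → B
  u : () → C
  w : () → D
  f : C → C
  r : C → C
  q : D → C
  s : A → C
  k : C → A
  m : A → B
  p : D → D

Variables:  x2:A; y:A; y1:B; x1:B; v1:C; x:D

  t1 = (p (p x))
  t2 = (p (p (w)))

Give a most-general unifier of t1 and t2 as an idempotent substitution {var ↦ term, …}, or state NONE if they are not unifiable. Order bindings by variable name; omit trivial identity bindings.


{x ↦ (w)}


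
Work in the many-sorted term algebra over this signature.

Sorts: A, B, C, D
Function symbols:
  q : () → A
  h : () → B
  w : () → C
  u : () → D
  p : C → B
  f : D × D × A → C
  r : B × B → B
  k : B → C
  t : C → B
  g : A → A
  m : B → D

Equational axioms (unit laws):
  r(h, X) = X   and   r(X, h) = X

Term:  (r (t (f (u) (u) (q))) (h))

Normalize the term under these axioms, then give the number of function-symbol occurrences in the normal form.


1. (r (t (f (u) (u) (q))) (h))  →  (t (f (u) (u) (q)))
normal form: (t (f (u) (u) (q)))

size = 5


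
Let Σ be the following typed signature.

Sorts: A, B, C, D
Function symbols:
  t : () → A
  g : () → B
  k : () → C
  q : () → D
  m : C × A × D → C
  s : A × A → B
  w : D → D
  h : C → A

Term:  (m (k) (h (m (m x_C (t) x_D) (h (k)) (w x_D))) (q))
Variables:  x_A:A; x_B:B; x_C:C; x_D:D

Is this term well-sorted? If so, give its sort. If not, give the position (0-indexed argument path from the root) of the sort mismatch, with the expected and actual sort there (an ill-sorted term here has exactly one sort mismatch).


well-sorted; sort = C

  (k) : C
        x_C : C
        (t) : A
        x_D : D
      (m x_C (t) x_D) : C
        (k) : C
      (h (k)) : A
        x_D : D
      (w x_D) : D
    (m (m x_C (t) x_D) (h (k)) (w x_D)) : C
  (h (m (m x_C (t) x_D) (h (k)) (w x_D))) : A
  (q) : D
(m (k) (h (m (m x_C (t) x_D) (h (k)) (w x_D))) (q)) : C


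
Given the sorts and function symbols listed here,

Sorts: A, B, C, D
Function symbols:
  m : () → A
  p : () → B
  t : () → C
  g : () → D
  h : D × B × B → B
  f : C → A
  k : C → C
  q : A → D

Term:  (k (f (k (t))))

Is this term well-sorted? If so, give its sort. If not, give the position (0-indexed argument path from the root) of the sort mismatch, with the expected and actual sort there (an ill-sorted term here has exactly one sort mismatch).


      (t) : C
    (k (t)) : C
  (f (k (t))) : A
(k (f (k (t)))) : ✗ arg 0 at [0] has sort A, expected C

ill-sorted at position [0]: expected C, got A


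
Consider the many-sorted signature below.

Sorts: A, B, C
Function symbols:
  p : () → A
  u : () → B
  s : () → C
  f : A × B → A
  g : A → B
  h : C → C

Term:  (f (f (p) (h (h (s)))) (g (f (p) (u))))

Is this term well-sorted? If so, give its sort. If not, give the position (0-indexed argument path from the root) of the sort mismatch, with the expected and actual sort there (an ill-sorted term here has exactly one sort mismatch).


ill-sorted at position [0, 1]: expected B, got C

    (p) : A
        (s) : C
      (h (s)) : C
    (h (h (s))) : C
  (f (p) (h (h (s)))) : ✗ arg 1 at [0, 1] has sort C, expected B
      (p) : A
      (u) : B
    (f (p) (u)) : A
  (g (f (p) (u))) : B


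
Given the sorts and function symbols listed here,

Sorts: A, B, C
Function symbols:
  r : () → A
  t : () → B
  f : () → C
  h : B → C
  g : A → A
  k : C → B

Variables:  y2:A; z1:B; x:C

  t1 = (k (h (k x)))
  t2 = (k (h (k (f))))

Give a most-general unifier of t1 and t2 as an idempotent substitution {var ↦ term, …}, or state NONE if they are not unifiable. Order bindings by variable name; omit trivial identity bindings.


{x ↦ (f)}


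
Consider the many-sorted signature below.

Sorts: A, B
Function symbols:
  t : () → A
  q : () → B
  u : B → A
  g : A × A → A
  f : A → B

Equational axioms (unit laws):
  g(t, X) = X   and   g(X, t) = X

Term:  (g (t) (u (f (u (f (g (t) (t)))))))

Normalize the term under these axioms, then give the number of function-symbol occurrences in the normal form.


size = 5

1. (g (t) (u (f (u (f (g (t) (t)))))))  →  (u (f (u (f (g (t) (t))))))
2. (u (f (u (f (g (t) (t))))))  →  (u (f (u (f (t)))))
normal form: (u (f (u (f (t)))))


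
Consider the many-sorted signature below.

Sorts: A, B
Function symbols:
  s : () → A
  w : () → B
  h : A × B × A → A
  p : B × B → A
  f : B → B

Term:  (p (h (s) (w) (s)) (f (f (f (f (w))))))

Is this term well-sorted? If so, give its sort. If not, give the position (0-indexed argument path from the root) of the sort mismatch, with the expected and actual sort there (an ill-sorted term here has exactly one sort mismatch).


    (s) : A
    (w) : B
    (s) : A
  (h (s) (w) (s)) : A
          (w) : B
        (f (w)) : B
      (f (f (w))) : B
    (f (f (f (w)))) : B
  (f (f (f (f (w))))) : B
(p (h (s) (w) (s)) (f (f (f (f (w)))))) : ✗ arg 0 at [0] has sort A, expected B

ill-sorted at position [0]: expected B, got A
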